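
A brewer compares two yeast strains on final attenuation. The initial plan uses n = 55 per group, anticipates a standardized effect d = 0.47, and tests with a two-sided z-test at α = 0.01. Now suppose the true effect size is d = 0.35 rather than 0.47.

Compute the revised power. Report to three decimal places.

Power ≈ 0.230

With d = 0.35: δ = d·√(n/2) = 0.35 × √(55/2) = 1.8354. Critical value z_{0.005} = 2.576.
Revised power = Φ(δ − 2.576) + Φ(−δ − 2.576) = Φ(-0.740) + Φ(-4.411) = 0.2295 + 0.0000 = 0.2295.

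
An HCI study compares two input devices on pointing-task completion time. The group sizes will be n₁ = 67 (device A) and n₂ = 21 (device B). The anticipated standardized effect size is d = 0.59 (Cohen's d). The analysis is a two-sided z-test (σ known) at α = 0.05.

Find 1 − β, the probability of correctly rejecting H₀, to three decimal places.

Noncentrality parameter: δ = d / √(1/n₁ + 1/n₂) = 0.59 / √(1/67 + 1/21) = 2.3592
Two-sided α = 0.05 → critical value z_{0.025} = 1.960.
Power = Φ(δ − 1.960) + Φ(−δ − 1.960) = Φ(0.399) + Φ(-4.319) = 0.6551 + 0.0000 = 0.6551.

Power ≈ 0.655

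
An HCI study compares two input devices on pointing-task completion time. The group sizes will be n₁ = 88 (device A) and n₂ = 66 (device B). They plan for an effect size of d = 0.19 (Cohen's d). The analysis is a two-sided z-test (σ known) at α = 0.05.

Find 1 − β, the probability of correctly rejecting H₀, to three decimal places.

Power ≈ 0.215

Noncentrality parameter: λ = d / √(1/n₁ + 1/n₂) = 0.19 / √(1/88 + 1/66) = 1.1668
Critical value for a two-sided test at α = 0.05: z_{α/2} = 1.960.
Power = Φ(λ − 1.960) + Φ(−λ − 1.960) = Φ(-0.793) + Φ(-3.127) = 0.2138 + 0.0009 = 0.2147.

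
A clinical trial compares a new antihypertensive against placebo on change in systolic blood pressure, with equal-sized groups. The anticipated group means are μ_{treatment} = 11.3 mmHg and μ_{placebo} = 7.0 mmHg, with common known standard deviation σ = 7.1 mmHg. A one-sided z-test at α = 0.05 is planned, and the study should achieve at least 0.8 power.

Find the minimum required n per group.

Standardized effect: d = |μ_{treatment} − μ_{placebo}| / σ = |11.3 − 7.0| / 7.1 = 0.6056
For power 0.8 need Φ(δ − z_{0.05}) = 0.8, so δ = z_{0.05} + z_{0.20} = 1.645 + 0.842 = 2.486.
δ = d·√(n/2) ⇒ n = 2(δ/d)² = 2 × (2.486 / 0.6056)² = 33.71.
Round up to the next whole unit.

n = 34 per group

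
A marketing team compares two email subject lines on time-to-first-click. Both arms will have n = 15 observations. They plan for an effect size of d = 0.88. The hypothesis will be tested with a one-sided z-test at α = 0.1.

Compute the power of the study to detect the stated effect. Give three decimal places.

Power ≈ 0.870

Noncentrality parameter: δ = d·√(n/2) = 0.88 × √(15/2) = 2.4100
One-sided α = 0.1 → critical value z_{0.1} = 1.282.
Power = P(Z > 1.282 − δ) = Φ(1.128) = 0.8704.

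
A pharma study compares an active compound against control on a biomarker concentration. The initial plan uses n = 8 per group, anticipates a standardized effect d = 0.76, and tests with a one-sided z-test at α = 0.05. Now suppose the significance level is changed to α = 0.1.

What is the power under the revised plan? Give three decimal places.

Power ≈ 0.594

δ = d·√(n/2) = 0.76 × √(8/2) = 1.5200 (unchanged). New critical value: z_{0.1} = 1.282.
Revised power = Φ(δ − 1.282) = Φ(0.238) = 0.5942.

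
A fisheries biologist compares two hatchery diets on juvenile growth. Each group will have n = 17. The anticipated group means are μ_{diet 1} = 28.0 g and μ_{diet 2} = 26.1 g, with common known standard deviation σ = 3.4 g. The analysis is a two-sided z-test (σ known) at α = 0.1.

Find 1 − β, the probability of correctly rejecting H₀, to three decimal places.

Power ≈ 0.494

Standardized effect: d = |μ_{diet 1} − μ_{diet 2}| / σ = |28.0 − 26.1| / 3.4 = 0.5588
Noncentrality parameter: δ = d·√(n/2) = 0.5588 × √(17/2) = 1.6292
Critical value for a two-sided test at α = 0.1: z_{α/2} = 1.645.
Power = Φ(δ − 1.645) + Φ(−δ − 1.645) = Φ(-0.016) + Φ(-3.274) = 0.4938 + 0.0005 = 0.4943.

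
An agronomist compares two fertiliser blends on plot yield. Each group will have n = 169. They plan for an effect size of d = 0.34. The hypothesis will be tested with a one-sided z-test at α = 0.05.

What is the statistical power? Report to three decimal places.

Power ≈ 0.931

Noncentrality parameter: δ = d·√(n/2) = 0.34 × √(169/2) = 3.1254
One-sided α = 0.05 → critical value z_{0.05} = 1.645.
Power = P(Z > 1.645 − δ) = Φ(1.481) = 0.9306.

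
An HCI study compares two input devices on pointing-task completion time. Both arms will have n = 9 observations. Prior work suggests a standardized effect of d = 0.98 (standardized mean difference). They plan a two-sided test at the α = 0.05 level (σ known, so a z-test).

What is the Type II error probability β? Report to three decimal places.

Noncentrality parameter: δ = d·√(n/2) = 0.98 × √(9/2) = 2.0789
Two-sided α = 0.05 → critical value z_{0.025} = 1.960.
Power = Φ(δ − 1.960) + Φ(−δ − 1.960) = Φ(0.119) + Φ(-4.039) = 0.5473 + 0.0000 = 0.5474.
Type II error: β = 1 − power = 1 − 0.5474 = 0.4526.

β ≈ 0.453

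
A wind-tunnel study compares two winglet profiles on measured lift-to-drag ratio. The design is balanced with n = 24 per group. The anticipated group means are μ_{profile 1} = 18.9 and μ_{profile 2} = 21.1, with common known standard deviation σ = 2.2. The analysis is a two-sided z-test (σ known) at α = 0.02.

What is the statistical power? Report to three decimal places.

Standardized effect: d = |μ_{profile 1} − μ_{profile 2}| / σ = |18.9 − 21.1| / 2.2 = 1.0000
Noncentrality parameter: δ = d·√(n/2) = 1.0000 × √(24/2) = 3.4641
Two-sided α = 0.02 → critical value z_{0.01} = 2.326.
Power = Φ(δ − 2.326) + Φ(−δ − 2.326) = Φ(1.138) + Φ(-5.790) = 0.8724 + 0.0000 = 0.8724.

Power ≈ 0.872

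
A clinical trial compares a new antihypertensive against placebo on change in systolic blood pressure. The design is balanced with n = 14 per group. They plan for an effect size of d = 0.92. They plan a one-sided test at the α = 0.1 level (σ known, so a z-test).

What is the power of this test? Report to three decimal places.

Noncentrality parameter: δ = d·√(n/2) = 0.92 × √(14/2) = 2.4341
Critical value for a one-sided test at α = 0.1: z_α = 1.282.
Power = Φ(δ − 1.282) = Φ(1.153) = 0.8755.

Power ≈ 0.875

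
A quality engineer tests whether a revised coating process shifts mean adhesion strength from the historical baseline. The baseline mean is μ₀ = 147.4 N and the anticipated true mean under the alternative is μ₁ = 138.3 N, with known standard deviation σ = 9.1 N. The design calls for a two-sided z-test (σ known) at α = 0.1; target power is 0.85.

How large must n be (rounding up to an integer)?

Standardized effect: d = |μ₁ − μ₀| / σ = |138.3 − 147.4| / 9.1 = 1.0000
Set Φ(δ − 1.645) = 0.85; then δ − 1.645 = Φ⁻¹(0.85) = 1.036, giving δ = 2.681.
(Ignoring the negligible lower-tail rejection probability gives the usual closed-form inversion.)
δ = d·√n ⇒ n = (δ/d)² = (2.681 / 1.0000)² = 7.19.
Round up to the next whole unit.

n = 8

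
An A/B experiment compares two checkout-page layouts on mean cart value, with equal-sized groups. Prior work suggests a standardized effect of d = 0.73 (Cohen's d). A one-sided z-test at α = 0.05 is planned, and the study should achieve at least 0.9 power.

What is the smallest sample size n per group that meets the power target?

Set Φ(δ − 1.645) = 0.9; then δ − 1.645 = Φ⁻¹(0.9) = 1.282, giving δ = 2.926.
δ = d·√(n/2) ⇒ n = 2(δ/d)² = 2 × (2.926 / 0.73)² = 32.14.
Round up to the next whole unit.

n = 33 per group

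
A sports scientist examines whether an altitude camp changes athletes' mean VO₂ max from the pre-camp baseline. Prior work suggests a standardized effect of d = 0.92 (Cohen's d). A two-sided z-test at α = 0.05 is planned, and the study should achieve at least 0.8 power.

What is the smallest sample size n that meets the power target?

n = 10

Set Φ(δ − 1.960) = 0.8; then δ − 1.960 = Φ⁻¹(0.8) = 0.842, giving δ = 2.802.
(The Φ(−δ − z_{α/2}) term is vanishingly small for δ > 0 and is dropped in the standard sample-size formula.)
δ = d·√n ⇒ n = (δ/d)² = (2.802 / 0.92)² = 9.27.
Round up to the next whole unit.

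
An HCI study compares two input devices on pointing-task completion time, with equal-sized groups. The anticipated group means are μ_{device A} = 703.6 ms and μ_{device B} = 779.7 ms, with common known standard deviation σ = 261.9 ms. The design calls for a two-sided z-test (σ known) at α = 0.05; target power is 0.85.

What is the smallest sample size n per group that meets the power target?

n = 213 per group

Standardized effect: d = |μ_{device A} − μ_{device B}| / σ = |703.6 − 779.7| / 261.9 = 0.2906
For power 0.85 need Φ(δ − z_{0.025}) = 0.85, so δ = z_{0.025} + z_{0.15} = 1.960 + 1.036 = 2.996.
(The Φ(−δ − z_{α/2}) term is vanishingly small for δ > 0 and is dropped in the standard sample-size formula.)
δ = d·√(n/2) ⇒ n = 2(δ/d)² = 2 × (2.996 / 0.2906)² = 212.68.
Rounding up, n = 213 per group.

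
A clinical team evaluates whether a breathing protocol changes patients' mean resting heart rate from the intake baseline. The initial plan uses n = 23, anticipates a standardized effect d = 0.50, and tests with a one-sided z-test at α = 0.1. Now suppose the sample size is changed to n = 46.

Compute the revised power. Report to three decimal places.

With n = 46: δ = d·√n = 0.50 × √46 = 3.3912. Critical value z_{0.1} = 1.282.
Revised power = Φ(δ − 1.282) = Φ(2.110) = 0.9826.

Power ≈ 0.983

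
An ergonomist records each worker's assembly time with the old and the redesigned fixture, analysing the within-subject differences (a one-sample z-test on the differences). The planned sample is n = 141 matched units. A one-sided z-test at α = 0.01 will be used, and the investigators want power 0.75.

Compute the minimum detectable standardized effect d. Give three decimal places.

d ≈ 0.253

Required noncentrality: δ = z_{0.01} + z_{0.25} = 2.326 + 0.674 = 3.001.
δ = d·√n ⇒ d = δ/√n = 3.001/√141 = 0.2527.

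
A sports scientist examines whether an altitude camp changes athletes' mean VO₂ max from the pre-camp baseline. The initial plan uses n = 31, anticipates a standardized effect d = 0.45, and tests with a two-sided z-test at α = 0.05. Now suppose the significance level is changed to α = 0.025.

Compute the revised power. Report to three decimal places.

δ = d·√n = 0.45 × √31 = 2.5055 (unchanged). New critical value: z_{0.0125} = 2.241.
Revised power = Φ(δ − 2.241) + Φ(−δ − 2.241) = Φ(0.264) + Φ(-4.747) = 0.6041 + 0.0000 = 0.6041.

Power ≈ 0.604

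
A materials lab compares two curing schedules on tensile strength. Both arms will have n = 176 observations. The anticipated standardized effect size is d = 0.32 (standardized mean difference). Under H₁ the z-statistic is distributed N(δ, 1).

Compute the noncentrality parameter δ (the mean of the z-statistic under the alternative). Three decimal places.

δ ≈ 3.002

δ = d·√(n/2) = 0.32 × √(176/2) = 3.0019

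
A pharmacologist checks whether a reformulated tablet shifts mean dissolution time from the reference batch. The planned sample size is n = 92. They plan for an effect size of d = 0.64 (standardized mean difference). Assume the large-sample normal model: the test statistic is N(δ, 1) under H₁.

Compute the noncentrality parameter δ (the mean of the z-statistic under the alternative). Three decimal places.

δ ≈ 6.139

δ = d·√n = 0.64 × √92 = 6.1387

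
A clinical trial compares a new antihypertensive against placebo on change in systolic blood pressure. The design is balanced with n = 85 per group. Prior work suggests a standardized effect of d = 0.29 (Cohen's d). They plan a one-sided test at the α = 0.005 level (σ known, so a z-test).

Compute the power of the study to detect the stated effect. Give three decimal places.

Noncentrality parameter: δ = d·√(n/2) = 0.29 × √(85/2) = 1.8906
Critical value for a one-sided test at α = 0.005: z_α = 2.576.
Power = P(Z > 2.576 − δ) = Φ(-0.685) = 0.2466.

Power ≈ 0.247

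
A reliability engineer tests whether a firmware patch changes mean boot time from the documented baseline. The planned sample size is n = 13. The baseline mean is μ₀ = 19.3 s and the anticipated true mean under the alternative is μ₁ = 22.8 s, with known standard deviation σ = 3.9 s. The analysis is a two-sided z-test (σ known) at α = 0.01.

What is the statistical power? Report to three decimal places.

Power ≈ 0.745

Standardized effect: d = |μ₁ − μ₀| / σ = |22.8 − 19.3| / 3.9 = 0.8974
Noncentrality parameter: δ = d·√n = 0.8974 × √13 = 3.2358
Critical value for a two-sided test at α = 0.01: z_{α/2} = 2.576.
Power = Φ(δ − 2.576) + Φ(−δ − 2.576) = Φ(0.660) + Φ(-5.812) = 0.7453 + 0.0000 = 0.7453.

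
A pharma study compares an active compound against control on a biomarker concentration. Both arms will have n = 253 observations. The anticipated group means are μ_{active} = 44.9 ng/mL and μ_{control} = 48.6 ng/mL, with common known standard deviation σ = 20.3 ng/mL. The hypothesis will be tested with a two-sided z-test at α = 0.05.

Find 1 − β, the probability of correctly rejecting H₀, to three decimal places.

Power ≈ 0.536

Standardized effect: d = |μ_{active} − μ_{control}| / σ = |44.9 − 48.6| / 20.3 = 0.1823
Noncentrality parameter: δ = d·√(n/2) = 0.1823 × √(253/2) = 2.0500
Two-sided α = 0.05 → critical value z_{0.025} = 1.960.
Power = Φ(δ − 1.960) + Φ(−δ − 1.960) = Φ(0.090) + Φ(-4.010) = 0.5359 + 0.0000 = 0.5359.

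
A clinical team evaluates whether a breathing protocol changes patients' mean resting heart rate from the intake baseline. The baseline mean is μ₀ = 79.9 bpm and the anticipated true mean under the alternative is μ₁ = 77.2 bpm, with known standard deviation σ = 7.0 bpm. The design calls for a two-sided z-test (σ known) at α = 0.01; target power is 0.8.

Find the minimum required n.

n = 79

Standardized effect: d = |μ₁ − μ₀| / σ = |77.2 − 79.9| / 7.0 = 0.3857
Set Φ(δ − 2.576) = 0.8; then δ − 2.576 = Φ⁻¹(0.8) = 0.842, giving δ = 3.417.
(Ignoring the negligible lower-tail rejection probability gives the usual closed-form inversion.)
δ = d·√n ⇒ n = (δ/d)² = (3.417 / 0.3857)² = 78.50.
Round up to the next whole unit.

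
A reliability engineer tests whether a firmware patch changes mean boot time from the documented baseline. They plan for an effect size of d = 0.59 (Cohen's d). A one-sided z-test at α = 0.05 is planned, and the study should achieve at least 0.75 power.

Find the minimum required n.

n = 16

For power 0.75 need Φ(δ − z_{0.05}) = 0.75, so δ = z_{0.05} + z_{0.25} = 1.645 + 0.674 = 2.319.
δ = d·√n ⇒ n = (δ/d)² = (2.319 / 0.59)² = 15.45.
Rounding up, n = 16.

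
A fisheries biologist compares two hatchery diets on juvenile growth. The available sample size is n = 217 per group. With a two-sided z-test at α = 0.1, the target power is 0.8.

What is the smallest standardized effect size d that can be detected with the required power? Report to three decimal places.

d ≈ 0.239

Required noncentrality: δ = z_{0.05} + z_{0.20} = 1.645 + 0.842 = 2.486.
(Lower-tail contribution to power is negligible for δ > 0.)
δ = d·√(n/2) ⇒ d = δ/√(n/2) = 2.486/√(217/2) = 0.2387.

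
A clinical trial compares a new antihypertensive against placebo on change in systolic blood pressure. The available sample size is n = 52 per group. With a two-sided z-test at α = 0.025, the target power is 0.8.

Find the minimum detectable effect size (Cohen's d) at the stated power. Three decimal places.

Need Φ(δ − 2.241) = 0.8, so δ = 2.241 + 0.842 = 3.083.
(Lower-tail contribution to power is negligible for δ > 0.)
δ = d·√(n/2) ⇒ d = δ/√(n/2) = 3.083/√(52/2) = 0.6046.

d ≈ 0.605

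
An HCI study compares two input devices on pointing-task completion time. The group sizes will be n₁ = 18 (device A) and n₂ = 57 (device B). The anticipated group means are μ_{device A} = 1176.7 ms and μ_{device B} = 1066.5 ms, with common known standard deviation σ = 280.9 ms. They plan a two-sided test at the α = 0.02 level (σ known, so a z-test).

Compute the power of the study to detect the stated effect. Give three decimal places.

Power ≈ 0.191

Standardized effect: d = |μ_{device A} − μ_{device B}| / σ = |1176.7 − 1066.5| / 280.9 = 0.3923
Noncentrality parameter: δ = d / √(1/n₁ + 1/n₂) = 0.3923 / √(1/18 + 1/57) = 1.4510
Two-sided α = 0.02 → critical value z_{0.01} = 2.326.
Power = Φ(δ − 2.326) + Φ(−δ − 2.326) = Φ(-0.875) + Φ(-3.777) = 0.1907 + 0.0001 = 0.1908.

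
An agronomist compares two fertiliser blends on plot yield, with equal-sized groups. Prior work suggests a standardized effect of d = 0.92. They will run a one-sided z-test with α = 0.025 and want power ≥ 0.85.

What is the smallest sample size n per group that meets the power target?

For power 0.85 need Φ(δ − z_{0.025}) = 0.85, so δ = z_{0.025} + z_{0.15} = 1.960 + 1.036 = 2.996.
δ = d·√(n/2) ⇒ n = 2(δ/d)² = 2 × (2.996 / 0.92)² = 21.22.
Round up to the next whole unit.

n = 22 per group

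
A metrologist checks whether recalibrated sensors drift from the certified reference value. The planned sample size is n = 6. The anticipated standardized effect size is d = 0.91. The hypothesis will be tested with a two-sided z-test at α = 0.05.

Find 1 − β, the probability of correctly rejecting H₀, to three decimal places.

Power ≈ 0.606

Noncentrality parameter: δ = d·√n = 0.91 × √6 = 2.2290
Two-sided α = 0.05 → critical value z_{0.025} = 1.960.
Power = Φ(δ − 1.960) + Φ(−δ − 1.960) = Φ(0.269) + Φ(-4.189) = 0.6061 + 0.0000 = 0.6061.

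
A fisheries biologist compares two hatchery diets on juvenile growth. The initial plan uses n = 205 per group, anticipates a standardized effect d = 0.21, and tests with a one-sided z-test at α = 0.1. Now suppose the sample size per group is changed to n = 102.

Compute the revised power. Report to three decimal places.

Power ≈ 0.586

With n = 102 per group: δ = d·√(n/2) = 0.21 × √(102/2) = 1.4997. Critical value z_{0.1} = 1.282.
Revised power = Φ(δ − 1.282) = Φ(0.218) = 0.5863.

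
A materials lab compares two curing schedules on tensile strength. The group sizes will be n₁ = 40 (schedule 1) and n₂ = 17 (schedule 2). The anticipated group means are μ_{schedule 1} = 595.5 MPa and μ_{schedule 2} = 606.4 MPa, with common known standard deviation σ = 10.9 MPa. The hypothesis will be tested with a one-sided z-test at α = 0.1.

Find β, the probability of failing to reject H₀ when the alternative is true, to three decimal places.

β ≈ 0.015

Standardized effect: d = |μ_{schedule 1} − μ_{schedule 2}| / σ = |595.5 − 606.4| / 10.9 = 1.0000
Noncentrality parameter: λ = d / √(1/n₁ + 1/n₂) = 1.0000 / √(1/40 + 1/17) = 3.4540
One-sided α = 0.1 → critical value z_{0.1} = 1.282.
Power = P(Z > 1.282 − λ) = Φ(2.172) = 0.9851.
Type II error: β = 1 − power = 1 − 0.9851 = 0.0149.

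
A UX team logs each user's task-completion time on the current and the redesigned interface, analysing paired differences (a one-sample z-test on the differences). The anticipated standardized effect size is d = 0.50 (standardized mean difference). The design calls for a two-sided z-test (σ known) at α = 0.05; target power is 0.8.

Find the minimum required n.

For power 0.8 need Φ(δ − z_{0.025}) = 0.8, so δ = z_{0.025} + z_{0.20} = 1.960 + 0.842 = 2.802.
(For δ > 0 the lower-tail rejection region contributes negligibly to power, so the one-term inversion is standard.)
δ = d·√n ⇒ n = (δ/d)² = (2.802 / 0.50)² = 31.40.
Round up to the next whole unit.

n = 32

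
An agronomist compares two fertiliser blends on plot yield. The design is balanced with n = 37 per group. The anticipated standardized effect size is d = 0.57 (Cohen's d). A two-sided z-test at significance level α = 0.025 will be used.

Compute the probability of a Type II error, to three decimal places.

β ≈ 0.417

Noncentrality parameter: δ = d·√(n/2) = 0.57 × √(37/2) = 2.4517
Two-sided α = 0.025 → critical value z_{0.0125} = 2.241.
Power = Φ(δ − 2.241) + Φ(−δ − 2.241) = Φ(0.210) + Φ(-4.693) = 0.5833 + 0.0000 = 0.5833.
Type II error: β = 1 − power = 1 − 0.5833 = 0.4167.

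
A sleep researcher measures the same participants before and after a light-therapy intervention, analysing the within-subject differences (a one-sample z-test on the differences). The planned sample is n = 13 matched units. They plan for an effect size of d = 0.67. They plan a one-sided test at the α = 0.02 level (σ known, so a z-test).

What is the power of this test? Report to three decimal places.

Noncentrality parameter: δ = d·√n = 0.67 × √13 = 2.4157
Critical value for a one-sided test at α = 0.02: z_α = 2.054.
Power = Φ(δ − 2.054) = Φ(0.362) = 0.6413.

Power ≈ 0.641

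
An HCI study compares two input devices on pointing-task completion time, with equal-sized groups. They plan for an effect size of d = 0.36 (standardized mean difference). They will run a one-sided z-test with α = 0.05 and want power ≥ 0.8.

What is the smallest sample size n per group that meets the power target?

n = 96 per group

Set Φ(δ − 1.645) = 0.8; then δ − 1.645 = Φ⁻¹(0.8) = 0.842, giving δ = 2.486.
δ = d·√(n/2) ⇒ n = 2(δ/d)² = 2 × (2.486 / 0.36)² = 95.41.
Rounding up, n = 96 per group.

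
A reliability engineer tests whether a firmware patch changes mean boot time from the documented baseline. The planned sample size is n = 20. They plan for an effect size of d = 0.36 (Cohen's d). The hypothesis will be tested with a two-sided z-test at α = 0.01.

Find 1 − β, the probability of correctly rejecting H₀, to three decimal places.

Power ≈ 0.167

Noncentrality parameter: δ = d·√n = 0.36 × √20 = 1.6100
Critical value for a two-sided test at α = 0.01: z_{α/2} = 2.576.
Power = Φ(δ − 2.576) + Φ(−δ − 2.576) = Φ(-0.966) + Φ(-4.186) = 0.1671 + 0.0000 = 0.1671.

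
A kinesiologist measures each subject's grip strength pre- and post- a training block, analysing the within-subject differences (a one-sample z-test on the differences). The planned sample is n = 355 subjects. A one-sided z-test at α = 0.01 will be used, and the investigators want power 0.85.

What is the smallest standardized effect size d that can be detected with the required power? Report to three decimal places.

d ≈ 0.178

Need Φ(δ − 2.326) = 0.85, so δ = 2.326 + 1.036 = 3.363.
δ = d·√n ⇒ d = δ/√n = 3.363/√355 = 0.1785.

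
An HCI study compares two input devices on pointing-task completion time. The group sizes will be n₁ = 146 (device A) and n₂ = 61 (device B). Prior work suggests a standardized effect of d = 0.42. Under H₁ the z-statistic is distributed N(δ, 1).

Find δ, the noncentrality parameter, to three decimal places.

The noncentrality parameter scales effect size by the design's sample-size factor: δ = d / √(1/n₁ + 1/n₂) = 0.42 / √(1/146 + 1/61) = 2.7549

δ ≈ 2.755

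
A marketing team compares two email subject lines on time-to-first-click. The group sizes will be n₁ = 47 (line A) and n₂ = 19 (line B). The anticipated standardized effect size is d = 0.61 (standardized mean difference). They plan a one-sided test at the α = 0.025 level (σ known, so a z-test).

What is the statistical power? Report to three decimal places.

Noncentrality parameter: δ = d / √(1/n₁ + 1/n₂) = 0.61 / √(1/47 + 1/19) = 2.2438
One-sided α = 0.025 → critical value z_{0.025} = 1.960.
Power = P(Z > 1.960 − δ) = Φ(0.284) = 0.6117.

Power ≈ 0.612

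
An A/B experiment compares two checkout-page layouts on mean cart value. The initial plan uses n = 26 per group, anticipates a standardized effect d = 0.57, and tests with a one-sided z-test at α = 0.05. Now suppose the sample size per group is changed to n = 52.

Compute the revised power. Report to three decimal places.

Power ≈ 0.896

With n = 52 per group: δ = d·√(n/2) = 0.57 × √(52/2) = 2.9064. Critical value z_{0.05} = 1.645.
Revised power = Φ(δ − 1.645) = Φ(1.262) = 0.8965.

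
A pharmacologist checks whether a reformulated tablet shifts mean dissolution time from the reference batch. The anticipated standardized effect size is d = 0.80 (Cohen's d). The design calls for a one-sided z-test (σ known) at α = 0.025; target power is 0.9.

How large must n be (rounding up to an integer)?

n = 17

Set Φ(δ − 1.960) = 0.9; then δ − 1.960 = Φ⁻¹(0.9) = 1.282, giving δ = 3.242.
δ = d·√n ⇒ n = (δ/d)² = (3.242 / 0.80)² = 16.42.
Round up to the next whole unit.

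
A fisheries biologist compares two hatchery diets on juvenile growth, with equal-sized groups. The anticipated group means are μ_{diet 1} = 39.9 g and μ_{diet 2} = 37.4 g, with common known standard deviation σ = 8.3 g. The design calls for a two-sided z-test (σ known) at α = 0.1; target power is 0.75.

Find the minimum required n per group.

Standardized effect: d = |μ_{diet 1} − μ_{diet 2}| / σ = |39.9 − 37.4| / 8.3 = 0.3012
Set Φ(δ − 1.645) = 0.75; then δ − 1.645 = Φ⁻¹(0.75) = 0.674, giving δ = 2.319.
(For δ > 0 the lower-tail rejection region contributes negligibly to power, so the one-term inversion is standard.)
δ = d·√(n/2) ⇒ n = 2(δ/d)² = 2 × (2.319 / 0.3012)² = 118.59.
Rounding up, n = 119 per group.

n = 119 per group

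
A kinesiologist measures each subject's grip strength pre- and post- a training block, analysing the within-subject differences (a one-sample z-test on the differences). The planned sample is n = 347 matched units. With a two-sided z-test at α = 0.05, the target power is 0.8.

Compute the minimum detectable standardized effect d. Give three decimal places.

d ≈ 0.150

Required noncentrality: δ = z_{0.025} + z_{0.20} = 1.960 + 0.842 = 2.802.
(The second rejection-region term Φ(−δ − z_{α/2}) is negligible and dropped.)
δ = d·√n ⇒ d = δ/√n = 2.802/√347 = 0.1504.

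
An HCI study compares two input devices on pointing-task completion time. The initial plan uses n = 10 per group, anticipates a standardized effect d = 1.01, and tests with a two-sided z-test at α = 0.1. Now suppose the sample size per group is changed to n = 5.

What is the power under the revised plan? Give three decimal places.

With n = 5 per group: δ = d·√(n/2) = 1.01 × √(5/2) = 1.5970. Critical value z_{0.05} = 1.645.
Revised power = Φ(δ − 1.645) + Φ(−δ − 1.645) = Φ(-0.048) + Φ(-3.242) = 0.4809 + 0.0006 = 0.4815.

Power ≈ 0.481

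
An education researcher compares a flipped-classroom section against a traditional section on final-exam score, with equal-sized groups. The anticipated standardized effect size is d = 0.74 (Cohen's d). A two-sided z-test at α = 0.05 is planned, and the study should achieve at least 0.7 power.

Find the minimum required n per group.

n = 23 per group

Set Φ(δ − 1.960) = 0.7; then δ − 1.960 = Φ⁻¹(0.7) = 0.524, giving δ = 2.484.
(Ignoring the negligible lower-tail rejection probability gives the usual closed-form inversion.)
δ = d·√(n/2) ⇒ n = 2(δ/d)² = 2 × (2.484 / 0.74)² = 22.54.
Rounding up, n = 23 per group.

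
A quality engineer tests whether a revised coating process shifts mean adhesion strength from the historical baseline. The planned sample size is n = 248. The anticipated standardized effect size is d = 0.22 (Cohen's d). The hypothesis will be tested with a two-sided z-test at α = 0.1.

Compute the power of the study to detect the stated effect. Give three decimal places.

Noncentrality parameter: δ = d·√n = 0.22 × √248 = 3.4646
Critical value for a two-sided test at α = 0.1: z_{α/2} = 1.645.
Power = Φ(δ − 1.645) + Φ(−δ − 1.645) = Φ(1.820) + Φ(-5.109) = 0.9656 + 0.0000 = 0.9656.

Power ≈ 0.966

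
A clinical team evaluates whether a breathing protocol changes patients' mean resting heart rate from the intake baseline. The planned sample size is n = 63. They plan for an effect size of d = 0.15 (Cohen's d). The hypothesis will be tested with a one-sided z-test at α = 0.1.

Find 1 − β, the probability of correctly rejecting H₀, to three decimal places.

Noncentrality parameter: δ = d·√n = 0.15 × √63 = 1.1906
One-sided α = 0.1 → critical value z_{0.1} = 1.282.
Power = Φ(δ − 1.282) = Φ(-0.091) = 0.4638.

Power ≈ 0.464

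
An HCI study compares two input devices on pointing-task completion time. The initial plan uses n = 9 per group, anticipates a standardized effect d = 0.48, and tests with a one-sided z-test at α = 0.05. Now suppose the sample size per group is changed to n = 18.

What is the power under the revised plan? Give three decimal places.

Power ≈ 0.419

With n = 18 per group: δ = d·√(n/2) = 0.48 × √(18/2) = 1.4400. Critical value z_{0.05} = 1.645.
Revised power = Φ(δ − 1.645) = Φ(-0.205) = 0.4188.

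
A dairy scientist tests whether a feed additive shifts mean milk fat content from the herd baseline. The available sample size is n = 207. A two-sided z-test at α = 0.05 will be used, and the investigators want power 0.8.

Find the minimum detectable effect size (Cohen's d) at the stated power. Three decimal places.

Required noncentrality: δ = z_{0.025} + z_{0.20} = 1.960 + 0.842 = 2.802.
(Lower-tail contribution to power is negligible for δ > 0.)
δ = d·√n ⇒ d = δ/√n = 2.802/√207 = 0.1947.

d ≈ 0.195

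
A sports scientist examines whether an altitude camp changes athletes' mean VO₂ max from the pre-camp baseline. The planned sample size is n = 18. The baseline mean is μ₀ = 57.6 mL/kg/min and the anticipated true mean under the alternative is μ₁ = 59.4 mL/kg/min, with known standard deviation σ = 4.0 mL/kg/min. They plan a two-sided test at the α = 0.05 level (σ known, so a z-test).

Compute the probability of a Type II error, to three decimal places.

Standardized effect: d = |μ₁ − μ₀| / σ = |59.4 − 57.6| / 4.0 = 0.4500
Noncentrality parameter: δ = d·√n = 0.4500 × √18 = 1.9092
Two-sided α = 0.05 → critical value z_{0.025} = 1.960.
Power = Φ(δ − 1.960) + Φ(−δ − 1.960) = Φ(-0.051) + Φ(-3.869) = 0.4798 + 0.0001 = 0.4798.
Type II error: β = 1 − power = 1 − 0.4798 = 0.5202.

β ≈ 0.520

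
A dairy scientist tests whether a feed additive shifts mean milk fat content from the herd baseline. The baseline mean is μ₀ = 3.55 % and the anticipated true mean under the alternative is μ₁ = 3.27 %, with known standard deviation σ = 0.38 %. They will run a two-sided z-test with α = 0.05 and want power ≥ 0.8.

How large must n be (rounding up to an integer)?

Standardized effect: d = |μ₁ − μ₀| / σ = |3.27 − 3.55| / 0.38 = 0.7368
For power 0.8 need Φ(δ − z_{0.025}) = 0.8, so δ = z_{0.025} + z_{0.20} = 1.960 + 0.842 = 2.802.
(For δ > 0 the lower-tail rejection region contributes negligibly to power, so the one-term inversion is standard.)
δ = d·√n ⇒ n = (δ/d)² = (2.802 / 0.7368)² = 14.46.
Round up to the next whole unit.

n = 15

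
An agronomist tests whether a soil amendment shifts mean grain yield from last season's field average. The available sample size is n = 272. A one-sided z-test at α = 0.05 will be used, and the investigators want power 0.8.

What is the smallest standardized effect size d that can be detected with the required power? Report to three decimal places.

Need Φ(δ − 1.645) = 0.8, so δ = 1.645 + 0.842 = 2.486.
δ = d·√n ⇒ d = δ/√n = 2.486/√272 = 0.1508.

d ≈ 0.151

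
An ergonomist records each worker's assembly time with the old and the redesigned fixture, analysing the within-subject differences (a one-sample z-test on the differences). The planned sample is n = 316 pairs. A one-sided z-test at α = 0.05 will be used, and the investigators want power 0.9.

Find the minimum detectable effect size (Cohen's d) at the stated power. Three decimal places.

d ≈ 0.165

Need Φ(δ − 1.645) = 0.9, so δ = 1.645 + 1.282 = 2.926.
δ = d·√n ⇒ d = δ/√n = 2.926/√316 = 0.1646.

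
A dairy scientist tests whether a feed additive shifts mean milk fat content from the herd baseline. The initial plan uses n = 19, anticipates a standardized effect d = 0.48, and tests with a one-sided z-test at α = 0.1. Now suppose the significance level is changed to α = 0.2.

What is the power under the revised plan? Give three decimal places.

δ = d·√n = 0.48 × √19 = 2.0923 (unchanged). New critical value: z_{0.2} = 0.842.
Revised power = Φ(δ − 0.842) = Φ(1.251) = 0.8945.

Power ≈ 0.894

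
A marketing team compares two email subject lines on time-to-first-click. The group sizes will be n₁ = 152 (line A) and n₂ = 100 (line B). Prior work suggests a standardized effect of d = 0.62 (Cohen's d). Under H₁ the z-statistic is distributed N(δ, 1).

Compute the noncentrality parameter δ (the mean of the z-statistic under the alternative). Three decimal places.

δ ≈ 4.815

The noncentrality parameter scales effect size by the design's sample-size factor: δ = d / √(1/n₁ + 1/n₂) = 0.62 / √(1/152 + 1/100) = 4.8152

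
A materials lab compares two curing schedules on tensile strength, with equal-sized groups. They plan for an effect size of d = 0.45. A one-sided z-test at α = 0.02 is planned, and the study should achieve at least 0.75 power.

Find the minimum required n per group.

n = 74 per group

For power 0.75 need Φ(δ − z_{0.02}) = 0.75, so δ = z_{0.02} + z_{0.25} = 2.054 + 0.674 = 2.728.
δ = d·√(n/2) ⇒ n = 2(δ/d)² = 2 × (2.728 / 0.45)² = 73.51.
Rounding up, n = 74 per group.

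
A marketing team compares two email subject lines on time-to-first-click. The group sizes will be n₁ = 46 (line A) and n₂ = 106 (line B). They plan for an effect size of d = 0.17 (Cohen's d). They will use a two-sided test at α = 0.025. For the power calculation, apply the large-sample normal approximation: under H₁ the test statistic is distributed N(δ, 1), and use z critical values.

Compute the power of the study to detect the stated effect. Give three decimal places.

Noncentrality parameter: δ = d / √(1/n₁ + 1/n₂) = 0.17 / √(1/46 + 1/106) = 0.9629
Two-sided α = 0.025 → critical value z_{0.0125} = 2.241.
Power = Φ(δ − 2.241) + Φ(−δ − 2.241) = Φ(-1.279) + Φ(-3.204) = 0.1005 + 0.0007 = 0.1012.

Power ≈ 0.101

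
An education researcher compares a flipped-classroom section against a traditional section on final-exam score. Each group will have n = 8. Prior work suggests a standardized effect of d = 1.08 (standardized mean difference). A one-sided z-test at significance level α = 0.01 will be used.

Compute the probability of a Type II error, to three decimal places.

β ≈ 0.566

Noncentrality parameter: δ = d·√(n/2) = 1.08 × √(8/2) = 2.1600
Critical value for a one-sided test at α = 0.01: z_α = 2.326.
Power = Φ(δ − 2.326) = Φ(-0.166) = 0.4339.
Type II error: β = 1 − power = 1 − 0.4339 = 0.5661.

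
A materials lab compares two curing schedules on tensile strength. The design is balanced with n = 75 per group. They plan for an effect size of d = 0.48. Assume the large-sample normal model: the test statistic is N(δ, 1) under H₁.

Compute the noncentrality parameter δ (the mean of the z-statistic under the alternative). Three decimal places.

δ = d·√(n/2) = 0.48 × √(75/2) = 2.9394

δ ≈ 2.939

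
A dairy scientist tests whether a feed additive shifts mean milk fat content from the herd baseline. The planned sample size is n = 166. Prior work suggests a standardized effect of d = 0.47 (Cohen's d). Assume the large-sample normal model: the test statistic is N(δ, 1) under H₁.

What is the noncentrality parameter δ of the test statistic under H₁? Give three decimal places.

δ ≈ 6.056

δ = d·√n = 0.47 × √166 = 6.0555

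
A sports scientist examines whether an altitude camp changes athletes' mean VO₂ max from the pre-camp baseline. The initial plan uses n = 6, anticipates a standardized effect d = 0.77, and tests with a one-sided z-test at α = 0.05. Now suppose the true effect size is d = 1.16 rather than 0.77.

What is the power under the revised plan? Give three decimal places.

Power ≈ 0.884

With d = 1.16: δ = d·√n = 1.16 × √6 = 2.8414. Critical value z_{0.05} = 1.645.
Revised power = Φ(δ − 1.645) = Φ(1.197) = 0.8843.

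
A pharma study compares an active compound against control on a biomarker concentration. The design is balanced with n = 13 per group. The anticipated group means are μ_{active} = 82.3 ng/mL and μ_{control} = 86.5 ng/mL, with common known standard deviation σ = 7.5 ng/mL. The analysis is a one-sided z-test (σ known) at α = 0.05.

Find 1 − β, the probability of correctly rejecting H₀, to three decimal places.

Standardized effect: d = |μ_{active} − μ_{control}| / σ = |82.3 − 86.5| / 7.5 = 0.5600
Noncentrality parameter: λ = d·√(n/2) = 0.5600 × √(13/2) = 1.4277
One-sided α = 0.05 → critical value z_{0.05} = 1.645.
Power = P(Z > 1.645 − λ) = Φ(-0.217) = 0.4141.

Power ≈ 0.414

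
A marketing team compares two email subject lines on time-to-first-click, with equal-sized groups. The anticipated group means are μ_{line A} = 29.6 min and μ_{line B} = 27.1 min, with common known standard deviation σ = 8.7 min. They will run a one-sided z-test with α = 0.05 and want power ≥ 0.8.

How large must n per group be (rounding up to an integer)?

Standardized effect: d = |μ_{line A} − μ_{line B}| / σ = |29.6 − 27.1| / 8.7 = 0.2874
For power 0.8 need Φ(δ − z_{0.05}) = 0.8, so δ = z_{0.05} + z_{0.20} = 1.645 + 0.842 = 2.486.
δ = d·√(n/2) ⇒ n = 2(δ/d)² = 2 × (2.486 / 0.2874)² = 149.75.
Rounding up, n = 150 per group.

n = 150 per group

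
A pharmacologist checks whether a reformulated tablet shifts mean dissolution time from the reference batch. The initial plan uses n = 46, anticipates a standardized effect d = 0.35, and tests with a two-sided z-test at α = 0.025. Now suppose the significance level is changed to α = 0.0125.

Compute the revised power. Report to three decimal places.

δ = d·√n = 0.35 × √46 = 2.3738 (unchanged). New critical value: z_{0.0063} = 2.498.
Revised power = Φ(δ − 2.498) + Φ(−δ − 2.498) = Φ(-0.124) + Φ(-4.872) = 0.4507 + 0.0000 = 0.4507.

Power ≈ 0.451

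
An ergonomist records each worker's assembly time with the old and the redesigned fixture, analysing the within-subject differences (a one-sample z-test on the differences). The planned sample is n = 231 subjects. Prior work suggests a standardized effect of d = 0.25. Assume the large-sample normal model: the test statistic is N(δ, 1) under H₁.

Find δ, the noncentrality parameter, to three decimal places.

δ ≈ 3.800

The noncentrality parameter scales effect size by the design's sample-size factor: δ = d·√n = 0.25 × √231 = 3.7997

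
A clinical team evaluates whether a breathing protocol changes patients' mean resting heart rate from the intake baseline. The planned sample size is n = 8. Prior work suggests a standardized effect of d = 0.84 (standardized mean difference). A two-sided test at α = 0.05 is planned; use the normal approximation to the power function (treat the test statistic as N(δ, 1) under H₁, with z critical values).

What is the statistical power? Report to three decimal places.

Power ≈ 0.661

Noncentrality parameter: δ = d·√n = 0.84 × √8 = 2.3759
Critical value for a two-sided test at α = 0.05: z_{α/2} = 1.960.
Power = Φ(δ − 1.960) + Φ(−δ − 1.960) = Φ(0.416) + Φ(-4.336) = 0.6613 + 0.0000 = 0.6613.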